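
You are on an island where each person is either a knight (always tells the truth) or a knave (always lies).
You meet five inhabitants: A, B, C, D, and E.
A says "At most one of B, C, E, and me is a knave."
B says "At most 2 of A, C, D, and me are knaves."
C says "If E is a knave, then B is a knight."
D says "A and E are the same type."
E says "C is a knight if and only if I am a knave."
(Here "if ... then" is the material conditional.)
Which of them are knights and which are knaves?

A is a knave, B is a knave, C is a knave, D is a knight, and E is a knave.

A (knave): "at most one of B, C, E, and me is a knave" — False. ✓
B is a knave, and the claim "at most 2 of A, C, D, and me are knaves" is indeed False.
As a knave, C's statement "if E is a knave, then B is a knight" should be False; it is.
D is a knight; "A and E are the same type" is True, as required.
Since E is a knave, "C is a knight if and only if I am a knave" needs to be False, which holds.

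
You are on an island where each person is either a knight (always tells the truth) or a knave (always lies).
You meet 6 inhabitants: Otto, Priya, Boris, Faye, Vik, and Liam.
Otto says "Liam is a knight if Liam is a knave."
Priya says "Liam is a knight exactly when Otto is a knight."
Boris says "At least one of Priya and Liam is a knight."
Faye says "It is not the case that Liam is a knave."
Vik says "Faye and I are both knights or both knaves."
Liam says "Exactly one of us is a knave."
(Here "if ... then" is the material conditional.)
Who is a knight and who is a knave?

As a knight, Otto's statement "Liam is a knight if Liam is a knave" should be True; it is.
Priya is a knight, so "Liam is a knight exactly when Otto is a knight" must be True — and it is.
Boris (knight): "at least one of Priya and Liam is a knight" — True. ✓
Faye is a knight, so "it is not the case that Liam is a knave" must be True — and it is.
As a knave, Vik's statement "Faye and I are both knights or both knaves" should be False; it is.
Liam is a knight, so "exactly one of us is a knave" must be True — and it is.

Knights: Otto, Priya, Boris, Faye, and Liam. Knaves: Vik.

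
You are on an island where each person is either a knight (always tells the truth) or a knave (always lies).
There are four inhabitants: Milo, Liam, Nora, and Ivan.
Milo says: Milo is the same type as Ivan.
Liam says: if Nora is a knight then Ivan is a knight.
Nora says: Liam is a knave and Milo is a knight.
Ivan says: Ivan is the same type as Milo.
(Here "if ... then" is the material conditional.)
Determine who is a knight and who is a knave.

Knights: Milo, Liam, and Ivan. Knaves: Nora.

As a knight, Milo's statement "Milo is the same type as Ivan" should be true; it is.
As a knight, Liam's statement "if Nora is a knight then Ivan is a knight" should be true; it is.
Nora is a knave, so "Liam is a knave and Milo is a knight" must be False — and it is.
As a knight, Ivan's statement "Ivan is the same type as Milo" should be true; it is.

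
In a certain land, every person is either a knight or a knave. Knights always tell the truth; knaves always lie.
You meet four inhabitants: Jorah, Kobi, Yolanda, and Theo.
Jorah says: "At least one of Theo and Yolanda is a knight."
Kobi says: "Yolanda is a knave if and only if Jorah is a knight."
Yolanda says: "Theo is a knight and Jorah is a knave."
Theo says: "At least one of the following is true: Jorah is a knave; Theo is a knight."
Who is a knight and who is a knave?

Jorah is a knight, Kobi is a knight, Yolanda is a knave, and Theo is a knight.

As a knight, Jorah's statement "at least one of Theo and Yolanda is a knight" should be True; it is.
As a knight, Kobi's statement "Yolanda is a knave if and only if Jorah is a knight" should be True; it is.
Since Yolanda is a knave, "Theo is a knight and Jorah is a knave" needs to be false, which holds.
Theo is a knight, so "at least one of the following is true: Jorah is a knave; Theo is a knight" must be True — and it is.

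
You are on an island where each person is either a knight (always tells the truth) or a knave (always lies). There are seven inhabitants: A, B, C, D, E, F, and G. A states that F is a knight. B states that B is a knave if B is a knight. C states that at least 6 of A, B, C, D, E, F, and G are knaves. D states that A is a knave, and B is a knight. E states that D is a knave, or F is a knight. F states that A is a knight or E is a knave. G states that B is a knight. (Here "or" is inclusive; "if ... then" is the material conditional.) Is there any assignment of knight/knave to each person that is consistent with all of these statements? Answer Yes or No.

No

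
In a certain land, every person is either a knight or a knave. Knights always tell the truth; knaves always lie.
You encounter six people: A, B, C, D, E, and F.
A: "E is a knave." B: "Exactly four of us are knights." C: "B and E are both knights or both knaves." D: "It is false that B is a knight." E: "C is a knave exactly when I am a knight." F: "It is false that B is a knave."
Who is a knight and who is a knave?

Knights: D and E. Knaves: A, B, C, and F.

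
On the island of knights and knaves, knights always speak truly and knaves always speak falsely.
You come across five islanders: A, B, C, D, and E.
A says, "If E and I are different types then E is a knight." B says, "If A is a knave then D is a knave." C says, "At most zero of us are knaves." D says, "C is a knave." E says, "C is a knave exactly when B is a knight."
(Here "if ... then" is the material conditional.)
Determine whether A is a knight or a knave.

A is a knight.

Consistent assignments: {A=knight, B=knight, C=knave, D=knight, E=knight}
In every consistent assignment, A is a knight.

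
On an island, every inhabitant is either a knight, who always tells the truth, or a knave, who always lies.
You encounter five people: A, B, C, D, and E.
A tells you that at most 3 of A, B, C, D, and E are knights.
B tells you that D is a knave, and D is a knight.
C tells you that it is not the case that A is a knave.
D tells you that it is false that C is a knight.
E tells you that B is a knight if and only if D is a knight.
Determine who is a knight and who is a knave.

A is a knight, B is a knave, C is a knight, D is a knave, and E is a knight.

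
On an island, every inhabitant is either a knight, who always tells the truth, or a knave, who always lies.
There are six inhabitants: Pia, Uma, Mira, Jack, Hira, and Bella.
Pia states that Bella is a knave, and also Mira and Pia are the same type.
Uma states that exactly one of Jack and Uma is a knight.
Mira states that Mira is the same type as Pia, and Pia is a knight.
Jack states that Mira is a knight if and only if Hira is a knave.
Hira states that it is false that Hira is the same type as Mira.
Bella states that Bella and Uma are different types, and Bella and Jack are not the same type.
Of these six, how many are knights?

1

The unique consistent assignment is Pia=knave, Uma=knave, Mira=knave, Jack=knave, Hira=knave, Bella=knight.
That has 1 knight.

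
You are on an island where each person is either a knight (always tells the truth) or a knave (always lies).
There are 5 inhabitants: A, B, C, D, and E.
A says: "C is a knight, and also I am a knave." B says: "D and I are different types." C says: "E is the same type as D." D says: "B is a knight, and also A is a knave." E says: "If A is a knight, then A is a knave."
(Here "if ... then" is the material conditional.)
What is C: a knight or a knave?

C is a knave.

Consistent assignments: {A=knave, B=knave, C=knave, D=knave, E=knight}
In every consistent assignment, C is a knave.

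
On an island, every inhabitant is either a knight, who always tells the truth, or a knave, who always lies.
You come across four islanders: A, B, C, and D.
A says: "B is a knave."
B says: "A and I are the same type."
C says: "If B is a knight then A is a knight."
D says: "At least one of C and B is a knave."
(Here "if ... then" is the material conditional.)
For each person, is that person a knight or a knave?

Knights: A, C, and D. Knaves: B.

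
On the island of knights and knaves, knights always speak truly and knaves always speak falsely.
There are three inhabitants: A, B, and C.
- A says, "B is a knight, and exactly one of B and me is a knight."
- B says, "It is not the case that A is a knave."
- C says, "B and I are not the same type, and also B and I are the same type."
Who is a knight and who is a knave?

A is a knave, B is a knave, and C is a knave.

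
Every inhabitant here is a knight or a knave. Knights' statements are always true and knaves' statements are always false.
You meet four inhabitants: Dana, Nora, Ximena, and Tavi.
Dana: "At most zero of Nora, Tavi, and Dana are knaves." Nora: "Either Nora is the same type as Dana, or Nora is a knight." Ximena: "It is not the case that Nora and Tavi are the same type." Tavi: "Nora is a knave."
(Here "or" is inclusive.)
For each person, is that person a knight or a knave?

Dana is a knave, Nora is a knight, Ximena is a knight, and Tavi is a knave.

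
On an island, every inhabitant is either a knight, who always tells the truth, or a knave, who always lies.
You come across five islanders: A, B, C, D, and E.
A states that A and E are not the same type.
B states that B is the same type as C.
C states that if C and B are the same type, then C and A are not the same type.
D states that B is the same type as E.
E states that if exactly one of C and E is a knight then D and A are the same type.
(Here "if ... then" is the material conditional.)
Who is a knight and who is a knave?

A is a knave, B is a knave, C is a knight, D is a knight, and E is a knave.

A is a knave, and the claim "A and E are not the same type" is indeed false.
B (knave): "B is the same type as C" — false. ✓
C (knight): "if C and B are the same type, then C and A are not the same type" — True. ✓
D is a knight, and the claim "B is the same type as E" is indeed True.
E is a knave, so "if exactly one of C and E is a knight then D and A are the same type" must be false — and it is.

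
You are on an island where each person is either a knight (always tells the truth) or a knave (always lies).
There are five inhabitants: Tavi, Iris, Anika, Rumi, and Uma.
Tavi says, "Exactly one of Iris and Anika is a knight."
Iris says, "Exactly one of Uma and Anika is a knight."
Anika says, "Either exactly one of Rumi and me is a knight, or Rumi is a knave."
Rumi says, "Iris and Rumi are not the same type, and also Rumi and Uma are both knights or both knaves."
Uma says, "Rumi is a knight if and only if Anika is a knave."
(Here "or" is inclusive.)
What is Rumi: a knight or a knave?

Rumi is a knave.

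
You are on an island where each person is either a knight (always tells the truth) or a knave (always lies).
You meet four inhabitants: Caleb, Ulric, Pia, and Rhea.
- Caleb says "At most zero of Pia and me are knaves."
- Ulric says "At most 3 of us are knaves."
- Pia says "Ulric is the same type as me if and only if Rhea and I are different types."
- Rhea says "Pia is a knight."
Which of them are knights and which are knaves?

Knights: none. Knaves: Caleb, Ulric, Pia, and Rhea.

Suppose Caleb is a knight. Then Caleb's statement "at most zero of Pia and me are knaves" would have to be true. Checking the 8 ways to assign the others, none is consistent with every speaker.
(For instance, with Ulric=knave, Pia=knave, Rhea=knave, Caleb's claim "at most zero of Pia and me are knaves" comes out false where it would need to be true.)
So Caleb must be a knave, making "at most zero of Pia and me are knaves" false. Taking Caleb=knave, Ulric=knave, Pia=knave, Rhea=knave, each remaining statement checks out:
  Ulric (knave): "at most 3 of us are knaves" — false. ✓
  Pia (knave): "Ulric is the same type as me if and only if Rhea and I are different types" — false. ✓
  Rhea (knave): "Pia is a knight" — false. ✓
This is the unique consistent assignment.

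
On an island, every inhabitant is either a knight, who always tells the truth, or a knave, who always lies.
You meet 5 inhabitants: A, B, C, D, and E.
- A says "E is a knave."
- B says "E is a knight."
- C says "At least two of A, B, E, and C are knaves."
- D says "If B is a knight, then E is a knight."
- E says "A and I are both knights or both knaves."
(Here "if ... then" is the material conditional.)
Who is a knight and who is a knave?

A is a knight, and the claim "E is a knave" is indeed True.
As a knave, B's statement "E is a knight" should be False; it is.
C is a knight, and the claim "at least two of A, B, E, and C are knaves" is indeed True.
D is a knight, and the claim "if B is a knight, then E is a knight" is indeed True.
E is a knave; "A and I are both knights or both knaves" is False, as required.

Knights: A, C, and D. Knaves: B and E.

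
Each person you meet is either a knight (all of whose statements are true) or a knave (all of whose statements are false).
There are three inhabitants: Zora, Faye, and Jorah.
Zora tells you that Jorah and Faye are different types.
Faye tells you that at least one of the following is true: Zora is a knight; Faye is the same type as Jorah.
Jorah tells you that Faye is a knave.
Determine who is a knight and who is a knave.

Zora is a knight, Faye is a knight, and Jorah is a knave.

Since Zora is a knight, "Jorah and Faye are different types" needs to be True, which holds.
As a knight, Faye's statement "at least one of the following is true: Zora is a knight; Faye is the same type as Jorah" should be True; it is.
Jorah is a knave; "Faye is a knave" is false, as required.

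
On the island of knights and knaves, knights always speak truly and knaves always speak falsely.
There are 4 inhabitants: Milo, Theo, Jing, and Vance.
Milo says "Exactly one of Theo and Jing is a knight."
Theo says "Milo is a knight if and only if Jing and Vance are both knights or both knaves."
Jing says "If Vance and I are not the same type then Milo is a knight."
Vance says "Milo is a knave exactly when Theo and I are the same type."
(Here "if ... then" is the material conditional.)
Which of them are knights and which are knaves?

Milo is a knight, Theo is a knave, Jing is a knight, and Vance is a knave.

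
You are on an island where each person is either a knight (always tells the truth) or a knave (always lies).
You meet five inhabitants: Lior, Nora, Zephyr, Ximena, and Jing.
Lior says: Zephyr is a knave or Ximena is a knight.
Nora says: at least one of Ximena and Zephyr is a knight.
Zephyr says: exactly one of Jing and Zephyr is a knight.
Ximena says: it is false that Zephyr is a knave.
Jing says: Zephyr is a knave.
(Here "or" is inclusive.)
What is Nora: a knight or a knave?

Nora is a knight.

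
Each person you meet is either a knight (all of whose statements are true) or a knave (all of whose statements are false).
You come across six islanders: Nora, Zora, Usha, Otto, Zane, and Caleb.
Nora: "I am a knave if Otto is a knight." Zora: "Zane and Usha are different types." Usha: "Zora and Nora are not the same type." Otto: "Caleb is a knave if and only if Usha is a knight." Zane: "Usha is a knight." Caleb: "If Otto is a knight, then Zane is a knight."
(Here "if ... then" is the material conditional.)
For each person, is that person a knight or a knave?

Nora (knight): "I am a knave if Otto is a knight" — True. ✓
Zora is a knave; "Zane and Usha are different types" is False, as required.
Since Usha is a knight, "Zora and Nora are not the same type" needs to be True, which holds.
Otto is a knave, so "Caleb is a knave if and only if Usha is a knight" must be False — and it is.
Zane (knight): "Usha is a knight" — True. ✓
Caleb is a knight, and the claim "if Otto is a knight, then Zane is a knight" is indeed True.

Nora is a knight, Zora is a knave, Usha is a knight, Otto is a knave, Zane is a knight, and Caleb is a knight.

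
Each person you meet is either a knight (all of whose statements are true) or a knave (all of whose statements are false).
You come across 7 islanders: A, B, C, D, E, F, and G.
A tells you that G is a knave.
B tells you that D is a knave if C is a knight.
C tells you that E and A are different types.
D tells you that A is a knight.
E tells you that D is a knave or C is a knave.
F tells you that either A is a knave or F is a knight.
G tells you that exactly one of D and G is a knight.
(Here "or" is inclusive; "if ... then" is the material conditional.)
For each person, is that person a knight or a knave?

As a knave, A's statement "G is a knave" should be false; it is.
B (knight): "D is a knave if C is a knight" — true. ✓
Since C is a knight, "E and A are different types" needs to be true, which holds.
D is a knave; "A is a knight" is false, as required.
Since E is a knight, "D is a knave or C is a knave" needs to be true, which holds.
F is a knight, and the claim "either A is a knave or F is a knight" is indeed true.
G is a knight, and the claim "exactly one of D and G is a knight" is indeed true.

Knights: B, C, E, F, and G. Knaves: A and D.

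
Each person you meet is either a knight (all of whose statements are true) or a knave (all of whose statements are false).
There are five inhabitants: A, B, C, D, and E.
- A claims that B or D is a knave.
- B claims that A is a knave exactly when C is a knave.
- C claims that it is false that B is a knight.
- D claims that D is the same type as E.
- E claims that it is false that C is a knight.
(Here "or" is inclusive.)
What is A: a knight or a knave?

A is a knave.

Consistent assignments: {A=knave, B=knight, C=knave, D=knight, E=knight}
In every consistent assignment, A is a knave.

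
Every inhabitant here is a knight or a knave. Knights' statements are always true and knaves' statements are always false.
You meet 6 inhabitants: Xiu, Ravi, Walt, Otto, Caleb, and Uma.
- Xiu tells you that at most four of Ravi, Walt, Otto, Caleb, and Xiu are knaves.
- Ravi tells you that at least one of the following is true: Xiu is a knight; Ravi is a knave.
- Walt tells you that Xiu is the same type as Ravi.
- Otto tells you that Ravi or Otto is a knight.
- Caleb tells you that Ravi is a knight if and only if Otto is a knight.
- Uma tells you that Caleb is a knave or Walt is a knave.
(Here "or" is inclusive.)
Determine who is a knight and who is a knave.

Xiu is a knight, Ravi is a knight, Walt is a knight, Otto is a knight, Caleb is a knight, and Uma is a knave.

Xiu is a knight, so "at most four of Ravi, Walt, Otto, Caleb, and Xiu are knaves" must be true — and it is.
Ravi is a knight, and the claim "at least one of the following is true: Xiu is a knight; Ravi is a knave" is indeed true.
Walt (knight): "Xiu is the same type as Ravi" — true. ✓
Otto (knight): "Ravi or Otto is a knight" — true. ✓
Since Caleb is a knight, "Ravi is a knight if and only if Otto is a knight" needs to be true, which holds.
Uma is a knave, and the claim "Caleb is a knave or Walt is a knave" is indeed False.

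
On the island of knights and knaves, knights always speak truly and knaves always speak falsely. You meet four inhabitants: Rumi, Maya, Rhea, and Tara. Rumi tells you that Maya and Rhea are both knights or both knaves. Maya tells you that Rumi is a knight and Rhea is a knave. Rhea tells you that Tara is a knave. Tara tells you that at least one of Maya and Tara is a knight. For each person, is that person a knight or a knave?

Knights: Rhea. Knaves: Rumi, Maya, and Tara.

Since Rumi is a knave, "Maya and Rhea are both knights or both knaves" needs to be False, which holds.
Maya is a knave; "Rumi is a knight and Rhea is a knave" is False, as required.
As a knight, Rhea's statement "Tara is a knave" should be True; it is.
Since Tara is a knave, "at least one of Maya and Tara is a knight" needs to be False, which holds.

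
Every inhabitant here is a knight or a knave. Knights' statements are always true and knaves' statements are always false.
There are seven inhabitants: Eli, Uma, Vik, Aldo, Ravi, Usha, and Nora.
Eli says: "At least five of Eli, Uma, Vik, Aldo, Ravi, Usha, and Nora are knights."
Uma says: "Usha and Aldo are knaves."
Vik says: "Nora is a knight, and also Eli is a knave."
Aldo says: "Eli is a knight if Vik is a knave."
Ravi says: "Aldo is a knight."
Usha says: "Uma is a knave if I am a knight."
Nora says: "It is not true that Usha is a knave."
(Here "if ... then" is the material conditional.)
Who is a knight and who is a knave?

Eli (knight): "at least five of Eli, Uma, Vik, Aldo, Ravi, Usha, and Nora are knights" — true. ✓
Uma is a knave, so "Usha and Aldo are knaves" must be false — and it is.
Vik (knave): "Nora is a knight, and also Eli is a knave" — false. ✓
Aldo is a knight, and the claim "Eli is a knight if Vik is a knave" is indeed true.
As a knight, Ravi's statement "Aldo is a knight" should be true; it is.
Usha is a knight, so "Uma is a knave if I am a knight" must be true — and it is.
Nora is a knight; "it is not true that Usha is a knave" is true, as required.

Eli is a knight, Uma is a knave, Vik is a knave, Aldo is a knight, Ravi is a knight, Usha is a knight, and Nora is a knight.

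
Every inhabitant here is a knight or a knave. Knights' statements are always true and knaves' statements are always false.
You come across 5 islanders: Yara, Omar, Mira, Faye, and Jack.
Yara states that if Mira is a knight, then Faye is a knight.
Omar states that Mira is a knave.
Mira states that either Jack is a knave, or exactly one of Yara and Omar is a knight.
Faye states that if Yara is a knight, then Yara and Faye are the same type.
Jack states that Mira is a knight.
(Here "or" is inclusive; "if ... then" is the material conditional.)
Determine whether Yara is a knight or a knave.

Consistent assignments: {Yara=knight, Omar=knave, Mira=knight, Faye=knight, Jack=knight}
In every consistent assignment, Yara is a knight.

Yara is a knight.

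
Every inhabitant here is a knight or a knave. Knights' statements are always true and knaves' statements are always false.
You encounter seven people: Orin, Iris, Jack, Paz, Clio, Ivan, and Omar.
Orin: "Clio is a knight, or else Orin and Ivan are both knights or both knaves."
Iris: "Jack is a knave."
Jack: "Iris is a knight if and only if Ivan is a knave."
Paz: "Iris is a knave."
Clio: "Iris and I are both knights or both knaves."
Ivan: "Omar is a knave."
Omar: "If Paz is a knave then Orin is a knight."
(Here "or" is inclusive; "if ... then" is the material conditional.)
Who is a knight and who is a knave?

Orin is a knave, so "Clio is a knight, or else Orin and Ivan are both knights or both knaves" must be false — and it is.
Iris is a knight, so "Jack is a knave" must be True — and it is.
As a knave, Jack's statement "Iris is a knight if and only if Ivan is a knave" should be false; it is.
Paz is a knave, and the claim "Iris is a knave" is indeed false.
Clio is a knave; "Iris and I are both knights or both knaves" is false, as required.
Ivan (knight): "Omar is a knave" — True. ✓
Omar is a knave, so "if Paz is a knave then Orin is a knight" must be false — and it is.

Orin is a knave, Iris is a knight, Jack is a knave, Paz is a knave, Clio is a knave, Ivan is a knight, and Omar is a knave.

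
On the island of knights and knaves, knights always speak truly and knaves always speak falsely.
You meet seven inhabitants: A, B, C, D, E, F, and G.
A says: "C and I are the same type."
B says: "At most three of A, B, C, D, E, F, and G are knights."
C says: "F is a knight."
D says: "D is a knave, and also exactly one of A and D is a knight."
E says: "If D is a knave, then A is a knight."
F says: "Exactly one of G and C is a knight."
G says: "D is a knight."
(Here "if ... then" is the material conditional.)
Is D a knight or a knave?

D is a knave.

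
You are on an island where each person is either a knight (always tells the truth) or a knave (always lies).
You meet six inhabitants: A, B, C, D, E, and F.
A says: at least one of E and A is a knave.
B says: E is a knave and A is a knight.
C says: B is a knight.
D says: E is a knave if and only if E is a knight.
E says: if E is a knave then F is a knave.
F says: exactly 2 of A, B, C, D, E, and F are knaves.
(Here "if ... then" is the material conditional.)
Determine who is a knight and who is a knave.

A is a knight, B is a knight, C is a knight, D is a knave, E is a knave, and F is a knight.

A is a knight; "at least one of E and A is a knave" is true, as required.
Since B is a knight, "E is a knave and A is a knight" needs to be true, which holds.
C is a knight, and the claim "B is a knight" is indeed true.
D is a knave; "E is a knave if and only if E is a knight" is False, as required.
E is a knave; "if E is a knave then F is a knave" is False, as required.
F (knight): "exactly 2 of A, B, C, D, E, and F are knaves" — true. ✓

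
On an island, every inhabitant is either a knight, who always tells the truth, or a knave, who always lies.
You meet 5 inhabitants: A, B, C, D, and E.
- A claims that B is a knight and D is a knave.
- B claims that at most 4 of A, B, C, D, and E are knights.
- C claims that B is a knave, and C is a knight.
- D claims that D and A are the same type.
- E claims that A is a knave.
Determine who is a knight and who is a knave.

A is a knight, B is a knight, C is a knave, D is a knave, and E is a knave.

As a knight, A's statement "B is a knight and D is a knave" should be true; it is.
B is a knight; "at most 4 of A, B, C, D, and E are knights" is true, as required.
C is a knave, and the claim "B is a knave, and C is a knight" is indeed False.
D is a knave, and the claim "D and A are the same type" is indeed False.
As a knave, E's statement "A is a knave" should be False; it is.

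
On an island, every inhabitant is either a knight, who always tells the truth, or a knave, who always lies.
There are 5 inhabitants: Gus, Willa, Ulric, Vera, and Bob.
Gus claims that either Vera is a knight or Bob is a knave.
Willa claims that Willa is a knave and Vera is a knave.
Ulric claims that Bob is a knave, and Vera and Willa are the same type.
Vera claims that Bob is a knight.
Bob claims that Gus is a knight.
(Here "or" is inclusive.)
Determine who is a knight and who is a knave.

Knights: Gus, Vera, and Bob. Knaves: Willa and Ulric.

Suppose Gus is a knave. Then Gus's statement "either Vera is a knight or Bob is a knave" would have to be false. Checking the 16 ways to assign the others, none is consistent with every speaker.
(For instance, with Willa=knave, Ulric=knave, Vera=knight, Bob=knight, Gus's claim "either Vera is a knight or Bob is a knave" comes out true where it would need to be false.)
So Gus must be a knight, making "either Vera is a knight or Bob is a knave" true. Taking Gus=knight, Willa=knave, Ulric=knave, Vera=knight, Bob=knight, each remaining statement checks out:
  Willa (knave): "Willa is a knave and Vera is a knave" — false. ✓
  Ulric (knave): "Bob is a knave, and Vera and Willa are the same type" — false. ✓
  Vera (knight): "Bob is a knight" — true. ✓
  Bob (knight): "Gus is a knight" — true. ✓
This is the unique consistent assignment.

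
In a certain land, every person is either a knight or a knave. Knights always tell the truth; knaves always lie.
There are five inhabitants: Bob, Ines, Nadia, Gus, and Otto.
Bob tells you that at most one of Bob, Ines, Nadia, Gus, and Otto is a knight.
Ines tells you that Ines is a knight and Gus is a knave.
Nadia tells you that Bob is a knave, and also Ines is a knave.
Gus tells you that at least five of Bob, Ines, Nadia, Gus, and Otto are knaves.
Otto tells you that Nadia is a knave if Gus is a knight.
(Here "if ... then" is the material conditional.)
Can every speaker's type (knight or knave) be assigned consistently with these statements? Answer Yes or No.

One consistent assignment: Bob=knave, Ines=knight, Nadia=knave, Gus=knave, Otto=knight.

Yes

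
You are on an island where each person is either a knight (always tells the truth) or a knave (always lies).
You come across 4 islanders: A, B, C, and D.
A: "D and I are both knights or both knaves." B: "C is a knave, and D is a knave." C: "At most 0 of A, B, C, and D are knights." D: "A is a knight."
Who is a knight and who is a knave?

A (knight): "D and I are both knights or both knaves" — true. ✓
Since B is a knave, "C is a knave, and D is a knave" needs to be false, which holds.
C is a knave, and the claim "at most 0 of A, B, C, and D are knights" is indeed false.
D is a knight, so "A is a knight" must be true — and it is.

A is a knight, B is a knave, C is a knave, and D is a knight.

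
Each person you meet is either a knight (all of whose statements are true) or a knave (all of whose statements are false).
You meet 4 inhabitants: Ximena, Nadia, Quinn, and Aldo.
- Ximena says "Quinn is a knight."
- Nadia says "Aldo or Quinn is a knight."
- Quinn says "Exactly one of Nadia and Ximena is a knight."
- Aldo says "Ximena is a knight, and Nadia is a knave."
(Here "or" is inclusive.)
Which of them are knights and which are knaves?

Ximena is a knave, Nadia is a knave, Quinn is a knave, and Aldo is a knave.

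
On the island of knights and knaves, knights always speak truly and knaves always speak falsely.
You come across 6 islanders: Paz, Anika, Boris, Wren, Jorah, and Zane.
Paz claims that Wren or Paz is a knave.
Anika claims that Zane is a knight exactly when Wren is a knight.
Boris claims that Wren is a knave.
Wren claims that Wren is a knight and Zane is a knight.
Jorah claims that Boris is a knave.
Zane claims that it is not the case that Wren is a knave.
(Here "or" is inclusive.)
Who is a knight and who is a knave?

Paz (knight): "Wren or Paz is a knave" — true. ✓
Anika is a knight, so "Zane is a knight exactly when Wren is a knight" must be true — and it is.
Boris (knight): "Wren is a knave" — true. ✓
Wren is a knave; "Wren is a knight and Zane is a knight" is false, as required.
Jorah is a knave; "Boris is a knave" is false, as required.
Since Zane is a knave, "it is not the case that Wren is a knave" needs to be false, which holds.

Paz is a knight, Anika is a knight, Boris is a knight, Wren is a knave, Jorah is a knave, and Zane is a knave.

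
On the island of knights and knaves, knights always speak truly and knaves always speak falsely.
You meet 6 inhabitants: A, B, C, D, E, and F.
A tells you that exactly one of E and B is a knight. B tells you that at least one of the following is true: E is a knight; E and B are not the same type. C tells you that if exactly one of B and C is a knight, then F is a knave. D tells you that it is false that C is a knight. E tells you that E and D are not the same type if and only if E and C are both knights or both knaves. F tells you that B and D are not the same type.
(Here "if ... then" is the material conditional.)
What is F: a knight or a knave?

F is a knight.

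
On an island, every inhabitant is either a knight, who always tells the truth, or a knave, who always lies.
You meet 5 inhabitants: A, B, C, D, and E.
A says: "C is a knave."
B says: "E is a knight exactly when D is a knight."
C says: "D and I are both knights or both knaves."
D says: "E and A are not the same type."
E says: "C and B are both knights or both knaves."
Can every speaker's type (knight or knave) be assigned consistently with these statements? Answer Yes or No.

Yes

One consistent assignment: A=knave, B=knight, C=knight, D=knight, E=knight.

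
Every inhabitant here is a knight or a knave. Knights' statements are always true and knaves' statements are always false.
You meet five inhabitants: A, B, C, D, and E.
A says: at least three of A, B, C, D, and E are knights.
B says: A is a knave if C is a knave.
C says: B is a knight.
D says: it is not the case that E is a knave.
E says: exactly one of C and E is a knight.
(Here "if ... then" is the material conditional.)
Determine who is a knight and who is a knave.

Since A is a knight, "at least three of A, B, C, D, and E are knights" needs to be True, which holds.
B is a knave, and the claim "A is a knave if C is a knave" is indeed False.
As a knave, C's statement "B is a knight" should be False; it is.
D is a knight, and the claim "it is not the case that E is a knave" is indeed True.
As a knight, E's statement "exactly one of C and E is a knight" should be True; it is.

Knights: A, D, and E. Knaves: B and C.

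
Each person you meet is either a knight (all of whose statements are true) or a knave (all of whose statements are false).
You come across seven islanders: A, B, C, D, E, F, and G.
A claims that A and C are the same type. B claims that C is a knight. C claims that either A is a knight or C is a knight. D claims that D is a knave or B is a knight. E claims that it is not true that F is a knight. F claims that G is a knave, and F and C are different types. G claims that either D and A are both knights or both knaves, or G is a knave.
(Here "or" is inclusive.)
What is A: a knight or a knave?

A is a knight.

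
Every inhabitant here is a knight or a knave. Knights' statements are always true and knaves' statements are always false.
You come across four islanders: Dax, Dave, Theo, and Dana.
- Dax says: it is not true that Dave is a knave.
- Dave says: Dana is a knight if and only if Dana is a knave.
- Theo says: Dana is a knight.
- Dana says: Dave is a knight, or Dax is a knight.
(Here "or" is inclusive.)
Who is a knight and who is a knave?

Dax is a knave, Dave is a knave, Theo is a knave, and Dana is a knave.

Dax is a knave; "it is not true that Dave is a knave" is false, as required.
Since Dave is a knave, "Dana is a knight if and only if Dana is a knave" needs to be false, which holds.
As a knave, Theo's statement "Dana is a knight" should be false; it is.
Dana is a knave, so "Dave is a knight, or Dax is a knight" must be false — and it is.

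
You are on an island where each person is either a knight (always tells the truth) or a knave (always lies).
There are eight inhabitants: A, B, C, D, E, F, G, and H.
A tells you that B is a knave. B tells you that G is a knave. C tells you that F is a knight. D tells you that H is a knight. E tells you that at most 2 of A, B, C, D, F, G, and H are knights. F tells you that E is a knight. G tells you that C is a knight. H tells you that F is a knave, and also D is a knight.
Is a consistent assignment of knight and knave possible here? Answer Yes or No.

One consistent assignment: A=knave, B=knight, C=knave, D=knight, E=knave, F=knave, G=knave, H=knight.

Yes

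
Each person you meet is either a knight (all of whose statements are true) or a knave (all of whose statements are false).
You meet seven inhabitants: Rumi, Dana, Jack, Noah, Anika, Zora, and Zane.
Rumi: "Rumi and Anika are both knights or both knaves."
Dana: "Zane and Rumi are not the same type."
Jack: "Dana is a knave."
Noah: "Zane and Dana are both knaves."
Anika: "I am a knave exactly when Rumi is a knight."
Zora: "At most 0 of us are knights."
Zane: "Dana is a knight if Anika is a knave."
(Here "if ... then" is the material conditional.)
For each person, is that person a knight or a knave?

Rumi is a knave, Dana is a knight, Jack is a knave, Noah is a knave, Anika is a knight, Zora is a knave, and Zane is a knight.

As a knave, Rumi's statement "Rumi and Anika are both knights or both knaves" should be False; it is.
Dana (knight): "Zane and Rumi are not the same type" — true. ✓
Jack is a knave, so "Dana is a knave" must be False — and it is.
Noah is a knave, and the claim "Zane and Dana are both knaves" is indeed False.
Since Anika is a knight, "I am a knave exactly when Rumi is a knight" needs to be true, which holds.
Since Zora is a knave, "at most 0 of us are knights" needs to be False, which holds.
Zane is a knight; "Dana is a knight if Anika is a knave" is true, as required.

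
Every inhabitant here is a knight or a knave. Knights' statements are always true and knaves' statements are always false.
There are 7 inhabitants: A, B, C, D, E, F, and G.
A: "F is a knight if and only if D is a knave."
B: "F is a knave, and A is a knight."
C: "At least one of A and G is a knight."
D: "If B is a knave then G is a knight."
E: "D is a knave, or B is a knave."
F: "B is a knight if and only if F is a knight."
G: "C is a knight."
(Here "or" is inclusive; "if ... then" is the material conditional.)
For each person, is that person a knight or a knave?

A is a knight, and the claim "F is a knight if and only if D is a knave" is indeed true.
B is a knight, and the claim "F is a knave, and A is a knight" is indeed true.
C is a knight; "at least one of A and G is a knight" is true, as required.
D is a knight, and the claim "if B is a knave then G is a knight" is indeed true.
E is a knave, so "D is a knave, or B is a knave" must be false — and it is.
F is a knave, and the claim "B is a knight if and only if F is a knight" is indeed false.
G is a knight; "C is a knight" is true, as required.

Knights: A, B, C, D, and G. Knaves: E and F.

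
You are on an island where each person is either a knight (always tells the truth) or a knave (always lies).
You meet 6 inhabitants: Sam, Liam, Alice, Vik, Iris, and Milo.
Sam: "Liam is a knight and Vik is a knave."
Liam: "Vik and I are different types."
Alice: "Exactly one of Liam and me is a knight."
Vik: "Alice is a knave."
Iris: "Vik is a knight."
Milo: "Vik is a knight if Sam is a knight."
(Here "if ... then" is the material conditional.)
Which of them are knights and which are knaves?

Sam is a knave, Liam is a knave, Alice is a knight, Vik is a knave, Iris is a knave, and Milo is a knight.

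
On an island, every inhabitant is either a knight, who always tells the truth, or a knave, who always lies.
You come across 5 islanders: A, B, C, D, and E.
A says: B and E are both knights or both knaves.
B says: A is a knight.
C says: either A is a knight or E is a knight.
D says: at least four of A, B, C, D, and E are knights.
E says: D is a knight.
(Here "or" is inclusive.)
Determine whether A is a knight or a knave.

A is a knight.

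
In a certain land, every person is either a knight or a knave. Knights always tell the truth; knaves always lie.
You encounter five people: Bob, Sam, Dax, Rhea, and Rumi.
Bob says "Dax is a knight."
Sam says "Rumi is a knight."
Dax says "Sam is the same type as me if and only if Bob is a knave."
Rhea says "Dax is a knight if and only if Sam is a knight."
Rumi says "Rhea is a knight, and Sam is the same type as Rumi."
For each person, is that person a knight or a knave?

Since Bob is a knight, "Dax is a knight" needs to be true, which holds.
Sam is a knave, so "Rumi is a knight" must be false — and it is.
Dax is a knight; "Sam is the same type as me if and only if Bob is a knave" is true, as required.
Since Rhea is a knave, "Dax is a knight if and only if Sam is a knight" needs to be false, which holds.
Rumi is a knave, and the claim "Rhea is a knight, and Sam is the same type as Rumi" is indeed false.

Knights: Bob and Dax. Knaves: Sam, Rhea, and Rumi.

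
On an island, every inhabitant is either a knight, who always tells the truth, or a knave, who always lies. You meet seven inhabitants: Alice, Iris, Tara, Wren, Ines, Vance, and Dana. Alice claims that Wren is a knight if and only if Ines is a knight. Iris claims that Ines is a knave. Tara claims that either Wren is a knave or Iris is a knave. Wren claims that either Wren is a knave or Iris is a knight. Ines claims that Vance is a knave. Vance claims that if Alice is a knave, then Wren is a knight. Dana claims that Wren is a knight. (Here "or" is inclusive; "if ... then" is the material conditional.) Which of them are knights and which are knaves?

Alice is a knave, and the claim "Wren is a knight if and only if Ines is a knight" is indeed false.
Iris is a knight; "Ines is a knave" is True, as required.
As a knave, Tara's statement "either Wren is a knave or Iris is a knave" should be false; it is.
As a knight, Wren's statement "either Wren is a knave or Iris is a knight" should be True; it is.
Ines is a knave, so "Vance is a knave" must be false — and it is.
As a knight, Vance's statement "if Alice is a knave, then Wren is a knight" should be True; it is.
Dana is a knight, and the claim "Wren is a knight" is indeed True.

Alice is a knave, Iris is a knight, Tara is a knave, Wren is a knight, Ines is a knave, Vance is a knight, and Dana is a knight.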